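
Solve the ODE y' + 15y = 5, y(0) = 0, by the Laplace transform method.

sY + 15Y = 5/s. Y = 5/(s(s+15)). Partial fractions: Y = 1/3/s - 1/3/(s+15)

Final answer: y(t) = 1/3(1 - e^(-15t))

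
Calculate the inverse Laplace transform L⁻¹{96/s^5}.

L⁻¹{n!/s^(n+1)} = t^n with n=4. So L⁻¹{24/s^5} = t^4, and L⁻¹{96/s^5} = (96/24)·t^4 = 4·t^4

Final answer: 4·t^4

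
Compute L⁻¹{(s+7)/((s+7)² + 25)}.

Using frequency shift: L⁻¹{(s-a)/((s-a)² + b²)} = e^(at)cos(bt). Here a=-7, b=5

Final answer: e^(-7t)·cos(5t)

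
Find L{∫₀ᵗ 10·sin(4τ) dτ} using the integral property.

L{∫₀ᵗ f(τ)dτ} = F(s)/s with F(s) = 40/(s² + 16), so the result is (40/(s² + 16))/s = 40/(s(s² + 16))

Final answer: 40/(s(s² + 16))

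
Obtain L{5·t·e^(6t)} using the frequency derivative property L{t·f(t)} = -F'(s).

L{e^(6t)} = 1/(s-6). By frequency derivative: L{t·e^(6t)} = -d/ds[1/(s-6)] = -(-1)/(s-6)² = 1/(s-6)². Then L{5·t·e^(6t)} = 5·1/(s-6)² = 5/(s-6)²

Final answer: 5/(s-6)²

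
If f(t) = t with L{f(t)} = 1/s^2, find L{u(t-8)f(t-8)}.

Time shift theorem: L{u(t-a)f(t-a)} = e^(-as)F(s). Here a=8, F(s) = 1/s^2, so L{u(t-8)f(t-8)} = e^(-8s)·1/s^2

Final answer: e^(-8s)·1/s^2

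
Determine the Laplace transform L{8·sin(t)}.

L{sin(ωt)} = ω/(s² + ω²), so L{sin(t)} = 1/(s² + 1). Then L{8·sin(t)} = 8·1/(s² + 1) = 8/(s² + 1)

Final answer: 8/(s² + 1)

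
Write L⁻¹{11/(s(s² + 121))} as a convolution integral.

11/(s(s² + 121)) = (1/s)·(11/(s² + 121)) = L{1}·L{sin(11t)}. So f(t) = 1*(sin(11t)) = ∫₀ᵗ sin(11τ) dτ

Final answer: ∫₀ᵗ sin(11τ) dτ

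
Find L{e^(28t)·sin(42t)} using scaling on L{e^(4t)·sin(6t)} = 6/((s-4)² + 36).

Scaling with a=7: L{e^(28t)·sin(42t)} = (1/7) · 6/((s/7-4)² + 36). Simplifying: 42/((s-28)² + 1764)

Final answer: 42/((s-28)² + 1764)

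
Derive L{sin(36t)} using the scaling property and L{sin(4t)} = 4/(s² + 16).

Using L{f(at)} = (1/a)F(s/a) with a=9: L{sin(36t)} = (1/9) · 4/((s/9)² + 16) = (1/9) · 4·81/(s² + 1296) = 36/(s² + 1296)

Final answer: 36/(s² + 1296)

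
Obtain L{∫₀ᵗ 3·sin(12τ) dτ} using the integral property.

L{∫₀ᵗ f(τ)dτ} = F(s)/s with F(s) = 36/(s² + 144), so the result is (36/(s² + 144))/s = 36/(s(s² + 144))

Final answer: 36/(s(s² + 144))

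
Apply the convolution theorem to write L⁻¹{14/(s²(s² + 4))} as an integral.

14/(s²(s² + 4)) = (1/s²)·(14/(s² + 4)) = L{t}·L{7·sin(2t)}. So f(t) = t*(7·sin(2t)) = ∫₀ᵗ 7τ·sin(2(t-τ)) dτ

Final answer: ∫₀ᵗ 7τ·sin(2(t-τ)) dτ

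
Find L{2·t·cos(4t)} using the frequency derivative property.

L{cos(4t)} = s/(s² + 16). Derivative: d/ds[s/(s² + 16)] = [(s² + 16) - s·2s]/(s² + 16)² = (16 - s²)/(s² + 16)². So L{t·cos(4t)} = -F'(s) = (s² - 16)/(s² + 16)². Then L{2·t·cos(4t)} = 2·(s² - 16)/(s² + 16)²

Final answer: 2·(s² - 16)/(s² + 16)²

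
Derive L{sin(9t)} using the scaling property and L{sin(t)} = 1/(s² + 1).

Using L{f(at)} = (1/a)F(s/a) with a=9: L{sin(9t)} = (1/9) · 1/((s/9)² + 1) = (1/9) · 1·81/(s² + 81) = 9/(s² + 81)

Final answer: 9/(s² + 81)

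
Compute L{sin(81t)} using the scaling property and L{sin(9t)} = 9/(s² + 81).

Using L{f(at)} = (1/a)F(s/a) with a=9: L{sin(81t)} = (1/9) · 9/((s/9)² + 81) = (1/9) · 9·81/(s² + 6561) = 81/(s² + 6561)

Final answer: 81/(s² + 6561)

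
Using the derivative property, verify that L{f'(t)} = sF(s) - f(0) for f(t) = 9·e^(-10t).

f'(t) = -90e^(-10t). Direct: L{f'(t)} = -90/(s+10). Property: s·9/(s+10) - 9 = (9s - 9(s+10))/(s+10) = -90/(s+10). ✓

Final answer: -90/(s+10)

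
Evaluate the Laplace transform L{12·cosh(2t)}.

L{cosh(ωt)} = s/(s² - ω²), so L{cosh(2t)} = s/(s² - 4). Then L{12·cosh(2t)} = 12·s/(s² - 4) = 12s/(s² - 4)

Final answer: 12s/(s² - 4)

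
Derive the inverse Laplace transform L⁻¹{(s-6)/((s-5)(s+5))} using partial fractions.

Using partial fractions, f(t) = (-e^(5t) + 11e^(-5t))/10

Final answer: (-e^(5t) + 11e^(-5t))/10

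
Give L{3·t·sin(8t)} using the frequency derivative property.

L{sin(8t)} = 8/(s² + 64). By L{t·f(t)} = -F'(s): -d/ds[8/(s² + 64)] = -(8)·(-2s)/(s² + 64)² = 16s/(s² + 64)². Then L{3·t·sin(8t)} = 3·16s/(s² + 64)² = 48s/(s² + 64)²

Final answer: 48s/(s² + 64)²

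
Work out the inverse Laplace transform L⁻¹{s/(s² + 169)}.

L⁻¹{s/(s² + 169)} = cos(13t)

Final answer: cos(13t)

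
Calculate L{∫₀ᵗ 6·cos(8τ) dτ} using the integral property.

L{∫₀ᵗ f(τ)dτ} = F(s)/s with F(s) = 6s/(s² + 64), so the result is (6s/(s² + 64))/s = 6/(s² + 64)

Final answer: 6/(s² + 64)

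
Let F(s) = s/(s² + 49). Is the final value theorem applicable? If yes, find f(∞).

The final value theorem requires all poles of sF(s) in the left half-plane. sF(s) = s²/(s² + 49) has poles at s = ±7i (imaginary axis). Theorem does NOT apply (oscillatory system).

Final answer: Not applicable (oscillatory)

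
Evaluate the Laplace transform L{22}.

L{22} = 22 · L{1} = 22/s

Final answer: 22/s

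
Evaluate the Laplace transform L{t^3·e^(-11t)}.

L{t^n·e^(at)} = n!/(s-a)^(n+1), so L{t^3·e^(-11t)} = 6/(s+11)^4

Final answer: 6/(s+11)^4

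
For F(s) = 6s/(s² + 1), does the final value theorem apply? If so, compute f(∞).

The final value theorem requires all poles of sF(s) in the left half-plane. sF(s) = 6s²/(s² + 1) has poles at s = ±1i (imaginary axis). Theorem does NOT apply (oscillatory system).

Final answer: Not applicable (oscillatory)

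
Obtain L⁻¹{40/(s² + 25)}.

This is the form c·a/(s² + a²) with a = 5, c = 8. L⁻¹ = 8·sin(5t)

Final answer: 8·sin(5t)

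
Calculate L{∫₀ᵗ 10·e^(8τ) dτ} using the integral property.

L{∫₀ᵗ f(τ)dτ} = F(s)/s with F(s) = 10/(s-8), so L{∫₀ᵗ 10·e^(8τ) dτ} = 10/(s(s-8))

Final answer: 10/(s(s-8))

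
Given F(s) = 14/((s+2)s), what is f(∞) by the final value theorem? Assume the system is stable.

f(∞) = lim_{s→0} sF(s) = lim_{s→0} 14/(s+2) = 7

Final answer: 7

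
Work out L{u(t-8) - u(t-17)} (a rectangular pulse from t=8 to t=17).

L{u(t-a)} = e^(-as)/s. L{u(t-8) - u(t-17)} = (e^(-8s) - e^(-17s))/s

Final answer: (e^(-8s) - e^(-17s))/s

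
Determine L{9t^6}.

L{t^n} = n!/s^(n+1). So L{9t^6} = 9·6!/s^7 = 6480/s^7

Final answer: 6480/s^7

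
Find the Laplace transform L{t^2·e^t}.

L{t^n·e^(at)} = n!/(s-a)^(n+1), so L{t^2·e^t} = 2/(s-1)^3

Final answer: 2/(s-1)^3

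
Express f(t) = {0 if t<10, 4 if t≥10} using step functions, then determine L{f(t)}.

f(t) = 4·u(t-10). L{u(t-10)} = e^(-10s)/s, so L{f(t)} = 4·e^(-10s)/s

Final answer: 4·e^(-10s)/s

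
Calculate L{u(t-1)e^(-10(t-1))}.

u(t-a)f(t-a) with f(t)=e^(-10t). L{e^(-10t)} = 1/(s+10). By time shift: e^(-s)/(s+10)

Final answer: e^(-s)/(s+10)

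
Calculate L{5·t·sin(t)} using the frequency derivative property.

L{sin(t)} = 1/(s² + 1). By L{t·f(t)} = -F'(s): -d/ds[1/(s² + 1)] = -(1)·(-2s)/(s² + 1)² = 2s/(s² + 1)². Then L{5·t·sin(t)} = 5·2s/(s² + 1)² = 10s/(s² + 1)²

Final answer: 10s/(s² + 1)²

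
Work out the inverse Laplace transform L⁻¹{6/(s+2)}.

L⁻¹{1/(s-a)} = e^(at), so L⁻¹{1/(s+2)} = e^(-2t), and L⁻¹{6/(s+2)} = 6·e^(-2t)

Final answer: 6·e^(-2t)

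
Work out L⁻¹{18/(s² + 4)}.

This is the form c·a/(s² + a²) with a = 2, c = 9. L⁻¹ = 9·sin(2t)

Final answer: 9·sin(2t)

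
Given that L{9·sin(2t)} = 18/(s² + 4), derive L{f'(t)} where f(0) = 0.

L{f'(t)} = s·F(s) - f(0) = s·18/(s² + 4) - 0 = 18s/(s² + 4)

Final answer: 18s/(s² + 4)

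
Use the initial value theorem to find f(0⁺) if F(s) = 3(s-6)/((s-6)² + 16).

f(0⁺) = lim_{s→∞} sF(s) = lim_{s→∞} 3s(s-6)/((s-6)² + 16) = 3

Final answer: 3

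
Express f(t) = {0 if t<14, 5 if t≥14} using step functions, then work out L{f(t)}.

f(t) = 5·u(t-14). L{u(t-14)} = e^(-14s)/s, so L{f(t)} = 5·e^(-14s)/s

Final answer: 5·e^(-14s)/s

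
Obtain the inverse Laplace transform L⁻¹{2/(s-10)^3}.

L⁻¹{n!/(s-a)^(n+1)} = t^n·e^(at), so L⁻¹{2/(s-10)^3} = t^2·e^(10t)

Final answer: t^2·e^(10t)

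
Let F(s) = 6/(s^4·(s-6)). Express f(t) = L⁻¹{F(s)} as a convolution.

6/(s^4·(s-6)) = (6/s^4)·(1/(s-6)) = L{t^3}·L{e^(6t)}. So f(t) = t^3*e^(6t) = ∫₀ᵗ τ^3·e^(6(t-τ)) dτ

Final answer: ∫₀ᵗ τ^3·e^(6(t-τ)) dτ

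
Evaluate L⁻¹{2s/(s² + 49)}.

This is the form c·s/(s² + a²) with a = 7, c = 2. L⁻¹ = 2·cos(7t)

Final answer: 2·cos(7t)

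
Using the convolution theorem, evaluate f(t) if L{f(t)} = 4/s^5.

4/s^5 = (4/s)·(1/s^4) = L{4}·L{t^3/6}. By convolution, f(t) = 4*t^3/6 = ∫₀ᵗ 4·τ^3/6 dτ = 4·t^4/24

Final answer: 4·t^4/24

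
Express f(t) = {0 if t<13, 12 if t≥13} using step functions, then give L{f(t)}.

f(t) = 12·u(t-13). L{u(t-13)} = e^(-13s)/s, so L{f(t)} = 12·e^(-13s)/s

Final answer: 12·e^(-13s)/s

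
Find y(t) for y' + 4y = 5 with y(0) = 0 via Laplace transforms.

sY + 4Y = 5/s. Y = 5/(s(s+4)). Partial fractions: Y = 5/4/s - 5/4/(s+4)

Final answer: y(t) = 5/4(1 - e^(-4t))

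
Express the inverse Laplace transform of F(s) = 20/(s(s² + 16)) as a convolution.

20/(s(s² + 16)) = (1/s)·(20/(s² + 16)) = L{1}·L{5·sin(4t)}. So f(t) = 1*(5·sin(4t)) = ∫₀ᵗ 5·sin(4τ) dτ

Final answer: ∫₀ᵗ 5·sin(4τ) dτ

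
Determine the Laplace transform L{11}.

L{11} = 11 · L{1} = 11/s

Final answer: 11/s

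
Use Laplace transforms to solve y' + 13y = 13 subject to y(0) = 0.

sY + 13Y = 13/s. Y = 13/(s(s+13)). Partial fractions: Y = 1/s - 1/(s+13)

Final answer: y(t) = (1 - e^(-13t))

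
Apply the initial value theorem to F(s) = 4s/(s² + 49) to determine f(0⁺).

f(0⁺) = lim_{s→∞} s·4s/(s² + 49) = lim_{s→∞} 4s²/(s² + 49) = 4

Final answer: 4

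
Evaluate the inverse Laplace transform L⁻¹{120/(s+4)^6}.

L⁻¹{n!/(s-a)^(n+1)} = t^n·e^(at), so L⁻¹{120/(s+4)^6} = t^5·e^(-4t)

Final answer: t^5·e^(-4t)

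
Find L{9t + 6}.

L{9t + 6} = 9·L{t} + 6·L{1} = 9/s² + 6/s

Final answer: 9/s² + 6/s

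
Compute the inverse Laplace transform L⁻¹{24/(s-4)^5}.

L⁻¹{n!/(s-a)^(n+1)} = t^n·e^(at), so L⁻¹{24/(s-4)^5} = t^4·e^(4t)

Final answer: t^4·e^(4t)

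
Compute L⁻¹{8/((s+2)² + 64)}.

Form: b/((s-a)² + b²) → e^(at)sin(bt). With a=-2, b=8

Final answer: e^(-2t)·sin(8t)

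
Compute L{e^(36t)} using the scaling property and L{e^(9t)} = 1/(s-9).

Using L{f(at)} = (1/a)F(s/a) with a=4 and f(t) = e^(9t): L{e^(36t)} = (1/4) · 1/((s/4)-9) = (1/4) · 4/(s-36) = 1/(s-36)

Final answer: 1/(s-36)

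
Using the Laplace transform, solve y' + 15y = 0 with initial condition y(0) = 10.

L{y'} + 15L{y} = 0. sY - 10 + 15Y = 0. Y(s+15) = 10. Y = 10/(s+15)

Final answer: y(t) = 10e^(-15t)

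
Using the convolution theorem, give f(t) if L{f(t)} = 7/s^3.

7/s^3 = (7/s)·(1/s^2) = L{7}·L{t}. By convolution, f(t) = 7*t = ∫₀ᵗ 7·τ dτ = 7·t²/2

Final answer: 7·t²/2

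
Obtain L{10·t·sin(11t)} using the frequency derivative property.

L{sin(11t)} = 11/(s² + 121). By L{t·f(t)} = -F'(s): -d/ds[11/(s² + 121)] = -(11)·(-2s)/(s² + 121)² = 22s/(s² + 121)². Then L{10·t·sin(11t)} = 10·22s/(s² + 121)² = 220s/(s² + 121)²

Final answer: 220s/(s² + 121)²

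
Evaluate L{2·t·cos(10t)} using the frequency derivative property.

L{cos(10t)} = s/(s² + 100). Derivative: d/ds[s/(s² + 100)] = [(s² + 100) - s·2s]/(s² + 100)² = (100 - s²)/(s² + 100)². So L{t·cos(10t)} = -F'(s) = (s² - 100)/(s² + 100)². Then L{2·t·cos(10t)} = 2·(s² - 100)/(s² + 100)²

Final answer: 2·(s² - 100)/(s² + 100)²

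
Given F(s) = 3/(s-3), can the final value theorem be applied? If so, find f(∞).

sF(s) = 3s/(s-3) has a pole at s = 3 in the right half-plane. Theorem does NOT apply (unstable system; f(t) = 3·e^(3t) grows without bound).

Final answer: Not applicable (unstable)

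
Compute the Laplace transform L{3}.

L{3} = 3 · L{1} = 3/s

Final answer: 3/s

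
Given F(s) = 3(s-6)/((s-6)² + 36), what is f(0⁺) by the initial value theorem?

f(0⁺) = lim_{s→∞} sF(s) = lim_{s→∞} 3s(s-6)/((s-6)² + 36) = 3

Final answer: 3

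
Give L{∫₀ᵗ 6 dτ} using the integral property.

L{∫₀ᵗ f(τ)dτ} = F(s)/s with f(t) = 6. F(s) = 6/s, so L{∫₀ᵗ 6 dτ} = (6/s)/s = 6/s². (Check: ∫₀ᵗ 6 dτ = 6t.)

Final answer: 6/s²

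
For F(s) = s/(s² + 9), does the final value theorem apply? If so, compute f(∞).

The final value theorem requires all poles of sF(s) in the left half-plane. sF(s) = s²/(s² + 9) has poles at s = ±3i (imaginary axis). Theorem does NOT apply (oscillatory system).

Final answer: Not applicable (oscillatory)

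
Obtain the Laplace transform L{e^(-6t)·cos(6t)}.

L{e^(at)·cos(ωt)} = (s-a)/((s-a)² + ω²), so L{e^(-6t)·cos(6t)} = (s+6)/((s+6)² + 36)

Final answer: (s+6)/((s+6)² + 36)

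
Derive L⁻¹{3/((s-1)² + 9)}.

Form: b/((s-a)² + b²) → e^(at)sin(bt). With a=1, b=3

Final answer: e^t·sin(3t)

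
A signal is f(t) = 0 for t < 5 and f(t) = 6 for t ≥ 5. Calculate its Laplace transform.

f(t) = 6·u(t-5). L{u(t-5)} = e^(-5s)/s, so L{f(t)} = 6·e^(-5s)/s

Final answer: 6·e^(-5s)/s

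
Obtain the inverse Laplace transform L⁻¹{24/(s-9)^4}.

L⁻¹{n!/(s-a)^(n+1)} = t^n·e^(at) with n=3, a=9. So L⁻¹{6/(s-9)^4} = t^3·e^(9t), and L⁻¹{24/(s-9)^4} = (24/6)·t^3·e^(9t) = 4·t^3·e^(9t)

Final answer: 4·t^3·e^(9t)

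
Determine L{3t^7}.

L{t^n} = n!/s^(n+1). So L{3t^7} = 3·7!/s^8 = 15120/s^8

Final answer: 15120/s^8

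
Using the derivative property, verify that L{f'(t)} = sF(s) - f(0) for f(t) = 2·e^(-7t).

f'(t) = -14e^(-7t). Direct: L{f'(t)} = -14/(s+7). Property: s·2/(s+7) - 2 = (2s - 2(s+7))/(s+7) = -14/(s+7). ✓

Final answer: -14/(s+7)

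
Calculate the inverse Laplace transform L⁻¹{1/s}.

L⁻¹{c/s} = c, so L⁻¹{1/s} = 1

Final answer: 1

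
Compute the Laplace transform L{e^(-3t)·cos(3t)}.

L{e^(at)·cos(ωt)} = (s-a)/((s-a)² + ω²), so L{e^(-3t)·cos(3t)} = (s+3)/((s+3)² + 9)

Final answer: (s+3)/((s+3)² + 9)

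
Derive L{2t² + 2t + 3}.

L{2t² + 2t + 3} = 2·2/s³ + 2/s² + 3/s = 4/s³ + 2/s² + 3/s

Final answer: 4/s³ + 2/s² + 3/s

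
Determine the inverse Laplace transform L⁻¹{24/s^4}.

L⁻¹{n!/s^(n+1)} = t^n with n=3. So L⁻¹{6/s^4} = t^3, and L⁻¹{24/s^4} = (24/6)·t^3 = 4·t^3

Final answer: 4·t^3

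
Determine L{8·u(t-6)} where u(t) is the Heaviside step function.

L{u(t-a)} = e^(-as)/s. Here a=6, so L{u(t-6)} = e^(-6s)/s, and L{8·u(t-6)} = 8·e^(-6s)/s

Final answer: 8·e^(-6s)/s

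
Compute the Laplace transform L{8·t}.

L{t^n} = n!/s^(n+1), so L{t} = 1/s^2. Then L{8·t} = 8·1/s^2 = 8/s^2

Final answer: 8/s^2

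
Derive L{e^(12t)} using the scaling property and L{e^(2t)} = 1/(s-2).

Using L{f(at)} = (1/a)F(s/a) with a=6 and f(t) = e^(2t): L{e^(12t)} = (1/6) · 1/((s/6)-2) = (1/6) · 6/(s-12) = 1/(s-12)

Final answer: 1/(s-12)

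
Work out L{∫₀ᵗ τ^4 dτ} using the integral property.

L{∫₀ᵗ f(τ)dτ} = F(s)/s with f(t) = t^4. F(s) = 24/s^5, so L{∫₀ᵗ τ^4 dτ} = (24/s^5)/s = 24/s^6. (Check: ∫₀ᵗ τ^4 dτ = t^5/5.)

Final answer: 24/s^6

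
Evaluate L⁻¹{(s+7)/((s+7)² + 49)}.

Using frequency shift: L⁻¹{(s-a)/((s-a)² + b²)} = e^(at)cos(bt). Here a=-7, b=7

Final answer: e^(-7t)·cos(7t)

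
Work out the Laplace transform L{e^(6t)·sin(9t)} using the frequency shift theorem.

Frequency shift: L{e^(at)f(t)} = F(s-a). L{e^(6t)·sin(9t)} = 9/((s-6)² + 81)

Final answer: 9/((s-6)² + 81)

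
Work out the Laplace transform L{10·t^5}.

L{t^n} = n!/s^(n+1), so L{t^5} = 120/s^6. Then L{10·t^5} = 10·120/s^6 = 1200/s^6

Final answer: 1200/s^6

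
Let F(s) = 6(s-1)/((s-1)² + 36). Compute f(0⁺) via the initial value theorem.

f(0⁺) = lim_{s→∞} sF(s) = lim_{s→∞} 6s(s-1)/((s-1)² + 36) = 6

Final answer: 6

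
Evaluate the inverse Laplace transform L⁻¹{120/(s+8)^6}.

L⁻¹{n!/(s-a)^(n+1)} = t^n·e^(at), so L⁻¹{120/(s+8)^6} = t^5·e^(-8t)

Final answer: t^5·e^(-8t)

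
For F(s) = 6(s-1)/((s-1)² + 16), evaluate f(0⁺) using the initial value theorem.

f(0⁺) = lim_{s→∞} sF(s) = lim_{s→∞} 6s(s-1)/((s-1)² + 16) = 6

Final answer: 6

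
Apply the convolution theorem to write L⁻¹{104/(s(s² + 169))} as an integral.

104/(s(s² + 169)) = (1/s)·(104/(s² + 169)) = L{1}·L{8·sin(13t)}. So f(t) = 1*(8·sin(13t)) = ∫₀ᵗ 8·sin(13τ) dτ

Final answer: ∫₀ᵗ 8·sin(13τ) dτ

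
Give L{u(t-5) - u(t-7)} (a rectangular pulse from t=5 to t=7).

L{u(t-a)} = e^(-as)/s. L{u(t-5) - u(t-7)} = (e^(-5s) - e^(-7s))/s

Final answer: (e^(-5s) - e^(-7s))/s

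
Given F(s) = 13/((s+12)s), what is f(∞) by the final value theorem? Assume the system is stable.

f(∞) = lim_{s→0} sF(s) = lim_{s→0} 13/(s+12) = 13/12

Final answer: 13/12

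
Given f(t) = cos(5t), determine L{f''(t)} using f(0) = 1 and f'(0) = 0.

F(s) = s/(s² + 25). L{f''(t)} = s²F(s) - sf(0) - f'(0) = s³/(s² + 25) - s = (s³ - s(s² + 25))/(s² + 25) = -25s/(s² + 25)

Final answer: -25s/(s² + 25)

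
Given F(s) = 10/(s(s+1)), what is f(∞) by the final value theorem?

f(∞) = lim_{s→0} s·10/(s(s+1)) = lim_{s→0} 10/(s+1) = 10/1 = 10

Final answer: 10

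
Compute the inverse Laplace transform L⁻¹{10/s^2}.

L⁻¹{n!/s^(n+1)} = t^n with n=1. So L⁻¹{1/s^2} = t, and L⁻¹{10/s^2} = (10/1)·t = 10·t

Final answer: 10·t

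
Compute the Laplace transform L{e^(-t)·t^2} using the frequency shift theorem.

L{e^(at)·t^n} = n!/(s-a)^(n+1), so L{e^(-t)·t^2} = 2/(s+1)^3

Final answer: 2/(s+1)^3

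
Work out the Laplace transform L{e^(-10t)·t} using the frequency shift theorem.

L{e^(at)·t^n} = n!/(s-a)^(n+1), so L{e^(-10t)·t} = 1/(s+10)^2

Final answer: 1/(s+10)^2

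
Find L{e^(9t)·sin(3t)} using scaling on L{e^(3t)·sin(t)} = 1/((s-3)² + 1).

Scaling with a=3: L{e^(9t)·sin(3t)} = (1/3) · 1/((s/3-3)² + 1). Simplifying: 3/((s-9)² + 9)

Final answer: 3/((s-9)² + 9)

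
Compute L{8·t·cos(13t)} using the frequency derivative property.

L{cos(13t)} = s/(s² + 169). Derivative: d/ds[s/(s² + 169)] = [(s² + 169) - s·2s]/(s² + 169)² = (169 - s²)/(s² + 169)². So L{t·cos(13t)} = -F'(s) = (s² - 169)/(s² + 169)². Then L{8·t·cos(13t)} = 8·(s² - 169)/(s² + 169)²

Final answer: 8·(s² - 169)/(s² + 169)²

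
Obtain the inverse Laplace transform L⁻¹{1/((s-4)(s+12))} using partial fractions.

Decompose: A/(s-4) + B/(s+12). A = 1/16, B = -1/16. f(t) = (e^(4t) - e^(-12t))/16

Final answer: (e^(4t) - e^(-12t))/16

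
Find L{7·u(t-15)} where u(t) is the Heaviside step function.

L{u(t-a)} = e^(-as)/s. Here a=15, so L{u(t-15)} = e^(-15s)/s, and L{7·u(t-15)} = 7·e^(-15s)/s

Final answer: 7·e^(-15s)/s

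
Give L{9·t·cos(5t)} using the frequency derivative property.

L{cos(5t)} = s/(s² + 25). Derivative: d/ds[s/(s² + 25)] = [(s² + 25) - s·2s]/(s² + 25)² = (25 - s²)/(s² + 25)². So L{t·cos(5t)} = -F'(s) = (s² - 25)/(s² + 25)². Then L{9·t·cos(5t)} = 9·(s² - 25)/(s² + 25)²

Final answer: 9·(s² - 25)/(s² + 25)²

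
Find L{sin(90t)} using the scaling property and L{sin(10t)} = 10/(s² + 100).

Using L{f(at)} = (1/a)F(s/a) with a=9: L{sin(90t)} = (1/9) · 10/((s/9)² + 100) = (1/9) · 10·81/(s² + 8100) = 90/(s² + 8100)

Final answer: 90/(s² + 8100)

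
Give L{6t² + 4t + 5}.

L{6t² + 4t + 5} = 6·2/s³ + 4/s² + 5/s = 12/s³ + 4/s² + 5/s

Final answer: 12/s³ + 4/s² + 5/s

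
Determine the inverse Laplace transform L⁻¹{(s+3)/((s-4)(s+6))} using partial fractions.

Using partial fractions, f(t) = (7e^(4t) + 3e^(-6t))/10

Final answer: (7e^(4t) + 3e^(-6t))/10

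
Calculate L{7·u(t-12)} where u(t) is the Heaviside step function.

L{u(t-a)} = e^(-as)/s. Here a=12, so L{u(t-12)} = e^(-12s)/s, and L{7·u(t-12)} = 7·e^(-12s)/s

Final answer: 7·e^(-12s)/s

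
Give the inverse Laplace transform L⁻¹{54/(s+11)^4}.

L⁻¹{n!/(s-a)^(n+1)} = t^n·e^(at) with n=3, a=-11. So L⁻¹{6/(s+11)^4} = t^3·e^(-11t), and L⁻¹{54/(s+11)^4} = (54/6)·t^3·e^(-11t) = 9·t^3·e^(-11t)

Final answer: 9·t^3·e^(-11t)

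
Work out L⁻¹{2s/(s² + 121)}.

This is the form c·s/(s² + a²) with a = 11, c = 2. L⁻¹ = 2·cos(11t)

Final answer: 2·cos(11t)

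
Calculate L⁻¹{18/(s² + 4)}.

This is the form c·a/(s² + a²) with a = 2, c = 9. L⁻¹ = 9·sin(2t)

Final answer: 9·sin(2t)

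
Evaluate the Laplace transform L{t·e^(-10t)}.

L{t^n·e^(at)} = n!/(s-a)^(n+1), so L{t·e^(-10t)} = 1/(s+10)^2

Final answer: 1/(s+10)^2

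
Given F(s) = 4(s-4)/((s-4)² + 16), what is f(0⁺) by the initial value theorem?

f(0⁺) = lim_{s→∞} sF(s) = lim_{s→∞} 4s(s-4)/((s-4)² + 16) = 4

Final answer: 4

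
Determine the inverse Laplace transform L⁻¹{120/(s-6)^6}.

L⁻¹{n!/(s-a)^(n+1)} = t^n·e^(at), so L⁻¹{120/(s-6)^6} = t^5·e^(6t)

Final answer: t^5·e^(6t)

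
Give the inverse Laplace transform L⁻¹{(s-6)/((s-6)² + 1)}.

Using frequency shift, L⁻¹{(s-6)/((s-6)² + 1)} = e^(6t)·cos(t)

Final answer: e^(6t)·cos(t)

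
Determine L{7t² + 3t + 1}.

L{7t² + 3t + 1} = 7·2/s³ + 3/s² + 1/s = 14/s³ + 3/s² + 1/s

Final answer: 14/s³ + 3/s² + 1/s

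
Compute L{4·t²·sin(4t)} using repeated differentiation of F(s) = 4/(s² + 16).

F(s) = 4/(s² + 16). F'(s) = -8s/(s² + 16)². F''(s) = -8(16 - 3s²)/(s² + 16)³ = (24s² - 128)/(s² + 16)³. So L{t²·sin(4t)} = (-1)² F''(s) = (24s² - 128)/(s² + 16)³. Then L{4·t²·sin(4t)} = 4·(24s² - 128)/(s² + 16)³ = (96s² - 512)/(s² + 16)³

Final answer: (96s² - 512)/(s² + 16)³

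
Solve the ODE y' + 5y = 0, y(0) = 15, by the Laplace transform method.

L{y'} + 5L{y} = 0. sY - 15 + 5Y = 0. Y(s+5) = 15. Y = 15/(s+5)

Final answer: y(t) = 15e^(-5t)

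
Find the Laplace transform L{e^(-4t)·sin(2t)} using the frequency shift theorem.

Frequency shift: L{e^(at)f(t)} = F(s-a). L{e^(-4t)·sin(2t)} = 2/((s+4)² + 4)

Final answer: 2/((s+4)² + 4)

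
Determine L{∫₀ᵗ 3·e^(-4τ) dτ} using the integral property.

L{∫₀ᵗ f(τ)dτ} = F(s)/s with F(s) = 3/(s+4), so L{∫₀ᵗ 3·e^(-4τ) dτ} = 3/(s(s+4))

Final answer: 3/(s(s+4))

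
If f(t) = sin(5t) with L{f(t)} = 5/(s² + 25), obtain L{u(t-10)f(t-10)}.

Time shift theorem: L{u(t-a)f(t-a)} = e^(-as)F(s). Here a=10, F(s) = 5/(s² + 25), so L{u(t-10)f(t-10)} = e^(-10s)·5/(s² + 25)

Final answer: e^(-10s)·5/(s² + 25)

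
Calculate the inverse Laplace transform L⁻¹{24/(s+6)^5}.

L⁻¹{n!/(s-a)^(n+1)} = t^n·e^(at), so L⁻¹{24/(s+6)^5} = t^4·e^(-6t)

Final answer: t^4·e^(-6t)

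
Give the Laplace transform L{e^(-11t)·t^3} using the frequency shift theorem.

L{e^(at)·t^n} = n!/(s-a)^(n+1), so L{e^(-11t)·t^3} = 6/(s+11)^4

Final answer: 6/(s+11)^4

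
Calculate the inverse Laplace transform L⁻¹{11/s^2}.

L⁻¹{n!/s^(n+1)} = t^n with n=1. So L⁻¹{1/s^2} = t, and L⁻¹{11/s^2} = (11/1)·t = 11·t

Final answer: 11·t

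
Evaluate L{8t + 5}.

L{8t + 5} = 8·L{t} + 5·L{1} = 8/s² + 5/s

Final answer: 8/s² + 5/s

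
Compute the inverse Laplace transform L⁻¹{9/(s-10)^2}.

L⁻¹{n!/(s-a)^(n+1)} = t^n·e^(at) with n=1, a=10. So L⁻¹{1/(s-10)^2} = t·e^(10t), and L⁻¹{9/(s-10)^2} = (9/1)·t·e^(10t) = 9·t·e^(10t)

Final answer: 9·t·e^(10t)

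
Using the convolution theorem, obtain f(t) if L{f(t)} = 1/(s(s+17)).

1/(s(s+17)) = (1/s)·(1/(s+17)) = L{1}·L{e^(-17t)}. By convolution, f(t) = 1*e^(-17t) = ∫₀ᵗ 1·e^(-17τ) dτ = (1 - e^(-17t))/17

Final answer: (1 - e^(-17t))/17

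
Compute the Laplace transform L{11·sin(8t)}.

L{sin(ωt)} = ω/(s² + ω²), so L{sin(8t)} = 8/(s² + 64). Then L{11·sin(8t)} = 11·8/(s² + 64) = 88/(s² + 64)

Final answer: 88/(s² + 64)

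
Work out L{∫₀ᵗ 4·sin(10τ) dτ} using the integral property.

L{∫₀ᵗ f(τ)dτ} = F(s)/s with F(s) = 40/(s² + 100), so the result is (40/(s² + 100))/s = 40/(s(s² + 100))

Final answer: 40/(s(s² + 100))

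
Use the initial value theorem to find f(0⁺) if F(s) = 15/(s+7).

f(0⁺) = lim_{s→∞} s·15/(s+7) = lim_{s→∞} 15s/(s+7) = 15

Final answer: 15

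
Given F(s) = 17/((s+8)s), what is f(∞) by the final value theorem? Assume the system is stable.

f(∞) = lim_{s→0} sF(s) = lim_{s→0} 17/(s+8) = 17/8

Final answer: 17/8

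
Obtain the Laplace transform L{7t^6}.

L{7t^6} = 7 · L{t^6} = 7 · 720/s^7 = 5040/s^7

Final answer: 5040/s^7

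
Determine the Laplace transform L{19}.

L{19} = 19 · L{1} = 19/s

Final answer: 19/s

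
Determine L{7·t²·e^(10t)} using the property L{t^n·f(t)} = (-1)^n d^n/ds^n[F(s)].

L{e^(10t)} = 1/(s-10). d/ds[1/(s-10)] = -1/(s-10)². d²/ds²[1/(s-10)] = 2/(s-10)³. So L{t²·e^(10t)} = (-1)² · 2/(s-10)³ = 2/(s-10)³. Then L{7·t²·e^(10t)} = 7·2/(s-10)³ = 14/(s-10)³

Final answer: 14/(s-10)³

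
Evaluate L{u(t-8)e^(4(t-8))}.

u(t-a)f(t-a) with f(t)=e^(4t). L{e^(4t)} = 1/(s-4). By time shift: e^(-8s)/(s-4)

Final answer: e^(-8s)/(s-4)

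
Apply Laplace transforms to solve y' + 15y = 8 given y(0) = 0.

sY + 15Y = 8/s. Y = 8/(s(s+15)). Partial fractions: Y = 8/15/s - 8/15/(s+15)

Final answer: y(t) = 8/15(1 - e^(-15t))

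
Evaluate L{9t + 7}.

L{9t + 7} = 9·L{t} + 7·L{1} = 9/s² + 7/s

Final answer: 9/s² + 7/s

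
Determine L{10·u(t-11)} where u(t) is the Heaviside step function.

L{u(t-a)} = e^(-as)/s. Here a=11, so L{u(t-11)} = e^(-11s)/s, and L{10·u(t-11)} = 10·e^(-11s)/s

Final answer: 10·e^(-11s)/s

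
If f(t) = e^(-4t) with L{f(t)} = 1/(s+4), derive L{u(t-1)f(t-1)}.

Time shift theorem: L{u(t-a)f(t-a)} = e^(-as)F(s). Here a=1, F(s) = 1/(s+4), so L{u(t-1)f(t-1)} = e^(-s)·1/(s+4)

Final answer: e^(-s)·1/(s+4)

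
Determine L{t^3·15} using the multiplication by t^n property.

L{15} = 15/s. d^1/ds^1[1/s] = -1/s². d^2/ds^2[1/s] = 2/s^3. d^3/ds^3[1/s] = -6/s^4. So L{t^3} = (-1)^{3}·-6/s^4 = 6/s^4. Then L{t^3·15} = 15·6/s^4 = 90/s^4

Final answer: 90/s^4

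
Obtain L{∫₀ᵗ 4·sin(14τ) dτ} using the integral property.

L{∫₀ᵗ f(τ)dτ} = F(s)/s with F(s) = 56/(s² + 196), so the result is (56/(s² + 196))/s = 56/(s(s² + 196))

Final answer: 56/(s(s² + 196))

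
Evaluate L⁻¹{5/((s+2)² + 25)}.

Form: b/((s-a)² + b²) → e^(at)sin(bt). With a=-2, b=5

Final answer: e^(-2t)·sin(5t)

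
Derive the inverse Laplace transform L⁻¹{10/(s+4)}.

L⁻¹{1/(s-a)} = e^(at), so L⁻¹{1/(s+4)} = e^(-4t), and L⁻¹{10/(s+4)} = 10·e^(-4t)

Final answer: 10·e^(-4t)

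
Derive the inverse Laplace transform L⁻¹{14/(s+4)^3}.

L⁻¹{n!/(s-a)^(n+1)} = t^n·e^(at) with n=2, a=-4. So L⁻¹{2/(s+4)^3} = t^2·e^(-4t), and L⁻¹{14/(s+4)^3} = (14/2)·t^2·e^(-4t) = 7·t^2·e^(-4t)

Final answer: 7·t^2·e^(-4t)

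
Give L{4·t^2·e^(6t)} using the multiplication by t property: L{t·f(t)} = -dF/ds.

Using L{t^n·e^(at)} = n!/(s-a)^(n+1), L{t^2·e^(6t)} = 2/(s-6)^3, so L{4·t^2·e^(6t)} = 4·2/(s-6)^3 = 8/(s-6)^3

Final answer: 8/(s-6)^3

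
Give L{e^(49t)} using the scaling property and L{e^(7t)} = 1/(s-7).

Using L{f(at)} = (1/a)F(s/a) with a=7 and f(t) = e^(7t): L{e^(49t)} = (1/7) · 1/((s/7)-7) = (1/7) · 7/(s-49) = 1/(s-49)

Final answer: 1/(s-49)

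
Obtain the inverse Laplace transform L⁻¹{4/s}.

L⁻¹{c/s} = c, so L⁻¹{4/s} = 4

Final answer: 4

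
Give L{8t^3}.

L{t^n} = n!/s^(n+1). So L{8t^3} = 8·3!/s^4 = 48/s^4

Final answer: 48/s^4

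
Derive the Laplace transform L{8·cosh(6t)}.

L{cosh(ωt)} = s/(s² - ω²), so L{cosh(6t)} = s/(s² - 36). Then L{8·cosh(6t)} = 8·s/(s² - 36) = 8s/(s² - 36)

Final answer: 8s/(s² - 36)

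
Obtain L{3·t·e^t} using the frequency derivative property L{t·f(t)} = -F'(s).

L{e^t} = 1/(s-1). By frequency derivative: L{t·e^t} = -d/ds[1/(s-1)] = -(-1)/(s-1)² = 1/(s-1)². Then L{3·t·e^t} = 3·1/(s-1)² = 3/(s-1)²

Final answer: 3/(s-1)²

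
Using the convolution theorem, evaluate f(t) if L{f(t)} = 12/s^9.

12/s^9 = (12/s)·(1/s^8) = L{12}·L{t^7/5040}. By convolution, f(t) = 12*t^7/5040 = ∫₀ᵗ 12·τ^7/5040 dτ = 12·t^8/40320

Final answer: 12·t^8/40320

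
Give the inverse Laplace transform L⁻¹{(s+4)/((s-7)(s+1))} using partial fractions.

Using partial fractions, f(t) = (11e^(7t) - 3e^(-t))/8

Final answer: (11e^(7t) - 3e^(-t))/8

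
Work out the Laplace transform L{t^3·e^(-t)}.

L{t^n·e^(at)} = n!/(s-a)^(n+1), so L{t^3·e^(-t)} = 6/(s+1)^4

Final answer: 6/(s+1)^4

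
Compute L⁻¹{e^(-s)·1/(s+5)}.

L⁻¹{1/(s+5)} = e^(-5t). By the time shift theorem, L⁻¹{e^(-as)F(s)} = u(t-a)f(t-a) with a=1, so L⁻¹{e^(-s)·1/(s+5)} = u(t-1)·e^(-5(t-1))

Final answer: u(t-1)·e^(-5(t-1))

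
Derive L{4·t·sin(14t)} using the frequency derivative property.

L{sin(14t)} = 14/(s² + 196). By L{t·f(t)} = -F'(s): -d/ds[14/(s² + 196)] = -(14)·(-2s)/(s² + 196)² = 28s/(s² + 196)². Then L{4·t·sin(14t)} = 4·28s/(s² + 196)² = 112s/(s² + 196)²

Final answer: 112s/(s² + 196)²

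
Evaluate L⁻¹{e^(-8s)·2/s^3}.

L⁻¹{2/s^3} = t^2. By the time shift theorem, L⁻¹{e^(-as)F(s)} = u(t-a)f(t-a) with a=8, so L⁻¹{e^(-8s)·2/s^3} = u(t-8)·(t-8)^2

Final answer: u(t-8)·(t-8)^2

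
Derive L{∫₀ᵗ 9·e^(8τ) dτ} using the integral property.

L{∫₀ᵗ f(τ)dτ} = F(s)/s with F(s) = 9/(s-8), so L{∫₀ᵗ 9·e^(8τ) dτ} = 9/(s(s-8))

Final answer: 9/(s(s-8))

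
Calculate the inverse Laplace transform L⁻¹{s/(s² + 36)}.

L⁻¹{s/(s² + 36)} = cos(6t)

Final answer: cos(6t)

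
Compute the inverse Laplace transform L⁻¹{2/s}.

L⁻¹{c/s} = c, so L⁻¹{2/s} = 2

Final answer: 2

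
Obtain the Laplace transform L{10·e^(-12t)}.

L{e^(at)} = 1/(s-a), so L{e^(-12t)} = 1/(s+12). Then L{10·e^(-12t)} = 10/(s+12)

Final answer: 10/(s+12)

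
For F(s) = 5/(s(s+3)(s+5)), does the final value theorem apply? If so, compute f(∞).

Poles of sF(s) = 5/((s+3)(s+5)) are at s = -3 and s = -5, both in the left half-plane. Theorem applies. f(∞) = lim_{s→0} sF(s) = 5/(3·5) = 1/3

Final answer: 1/3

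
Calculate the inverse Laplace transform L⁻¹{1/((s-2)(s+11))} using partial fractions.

Decompose: A/(s-2) + B/(s+11). A = 1/13, B = -1/13. f(t) = (e^(2t) - e^(-11t))/13

Final answer: (e^(2t) - e^(-11t))/13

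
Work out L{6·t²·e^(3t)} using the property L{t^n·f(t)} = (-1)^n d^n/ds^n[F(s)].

L{e^(3t)} = 1/(s-3). d/ds[1/(s-3)] = -1/(s-3)². d²/ds²[1/(s-3)] = 2/(s-3)³. So L{t²·e^(3t)} = (-1)² · 2/(s-3)³ = 2/(s-3)³. Then L{6·t²·e^(3t)} = 6·2/(s-3)³ = 12/(s-3)³

Final answer: 12/(s-3)³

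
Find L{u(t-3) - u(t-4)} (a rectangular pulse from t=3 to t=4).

L{u(t-a)} = e^(-as)/s. L{u(t-3) - u(t-4)} = (e^(-3s) - e^(-4s))/s

Final answer: (e^(-3s) - e^(-4s))/s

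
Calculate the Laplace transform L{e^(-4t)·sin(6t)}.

L{e^(at)·sin(ωt)} = ω/((s-a)² + ω²), so L{e^(-4t)·sin(6t)} = 6/((s+4)² + 36)

Final answer: 6/((s+4)² + 36)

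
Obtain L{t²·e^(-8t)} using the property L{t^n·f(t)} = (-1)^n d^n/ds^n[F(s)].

L{e^(-8t)} = 1/(s+8). d/ds[1/(s+8)] = -1/(s+8)². d²/ds²[1/(s+8)] = 2/(s+8)³. So L{t²·e^(-8t)} = (-1)² · 2/(s+8)³ = 2/(s+8)³

Final answer: 2/(s+8)³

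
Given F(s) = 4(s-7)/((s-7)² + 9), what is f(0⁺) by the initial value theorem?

f(0⁺) = lim_{s→∞} sF(s) = lim_{s→∞} 4s(s-7)/((s-7)² + 9) = 4

Final answer: 4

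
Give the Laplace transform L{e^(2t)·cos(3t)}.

L{e^(at)·cos(ωt)} = (s-a)/((s-a)² + ω²), so L{e^(2t)·cos(3t)} = (s-2)/((s-2)² + 9)

Final answer: (s-2)/((s-2)² + 9)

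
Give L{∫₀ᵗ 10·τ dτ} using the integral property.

L{∫₀ᵗ f(τ)dτ} = F(s)/s with f(t) = 10t. F(s) = 10/s^2, so L{∫₀ᵗ 10·τ dτ} = (10/s^2)/s = 10/s^3. (Check: ∫₀ᵗ 10·τ dτ = 10t^2/2.)

Final answer: 10/s^3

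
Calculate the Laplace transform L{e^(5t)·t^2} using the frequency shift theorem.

L{e^(at)·t^n} = n!/(s-a)^(n+1), so L{e^(5t)·t^2} = 2/(s-5)^3

Final answer: 2/(s-5)^3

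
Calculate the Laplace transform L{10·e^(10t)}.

L{e^(at)} = 1/(s-a), so L{e^(10t)} = 1/(s-10). Then L{10·e^(10t)} = 10/(s-10)

Final answer: 10/(s-10)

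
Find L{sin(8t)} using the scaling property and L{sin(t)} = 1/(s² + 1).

Using L{f(at)} = (1/a)F(s/a) with a=8: L{sin(8t)} = (1/8) · 1/((s/8)² + 1) = (1/8) · 1·64/(s² + 64) = 8/(s² + 64)

Final answer: 8/(s² + 64)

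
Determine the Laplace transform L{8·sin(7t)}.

L{sin(ωt)} = ω/(s² + ω²), so L{sin(7t)} = 7/(s² + 49). Then L{8·sin(7t)} = 8·7/(s² + 49) = 56/(s² + 49)

Final answer: 56/(s² + 49)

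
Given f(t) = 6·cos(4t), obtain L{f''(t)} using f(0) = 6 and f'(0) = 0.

F(s) = 6s/(s² + 16). L{f''(t)} = s²F(s) - sf(0) - f'(0) = 6s³/(s² + 16) - 6s = (6s³ - 6s(s² + 16))/(s² + 16) = -96s/(s² + 16)

Final answer: -96s/(s² + 16)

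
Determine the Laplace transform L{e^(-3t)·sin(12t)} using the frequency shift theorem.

Frequency shift: L{e^(at)f(t)} = F(s-a). L{e^(-3t)·sin(12t)} = 12/((s+3)² + 144)

Final answer: 12/((s+3)² + 144)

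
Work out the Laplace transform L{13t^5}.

L{13t^5} = 13 · L{t^5} = 13 · 120/s^6 = 1560/s^6

Final answer: 1560/s^6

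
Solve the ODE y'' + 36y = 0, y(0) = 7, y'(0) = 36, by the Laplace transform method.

L{y''} + 36L{y} = 0. s²Y - 7s - 36 + 36Y = 0. Y(s² + 36) = 7s + 36. Y = (7s + 36)/(s² + 36). Inverting: y(t) = 7cos(6t) + 6sin(6t)

Final answer: y(t) = 7cos(6t) + 6sin(6t)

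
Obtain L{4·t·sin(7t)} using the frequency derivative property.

L{sin(7t)} = 7/(s² + 49). By L{t·f(t)} = -F'(s): -d/ds[7/(s² + 49)] = -(7)·(-2s)/(s² + 49)² = 14s/(s² + 49)². Then L{4·t·sin(7t)} = 4·14s/(s² + 49)² = 56s/(s² + 49)²

Final answer: 56s/(s² + 49)²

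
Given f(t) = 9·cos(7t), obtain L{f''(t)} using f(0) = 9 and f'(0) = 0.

F(s) = 9s/(s² + 49). L{f''(t)} = s²F(s) - sf(0) - f'(0) = 9s³/(s² + 49) - 9s = (9s³ - 9s(s² + 49))/(s² + 49) = -441s/(s² + 49)

Final answer: -441s/(s² + 49)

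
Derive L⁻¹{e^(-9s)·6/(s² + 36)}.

L⁻¹{6/(s² + 36)} = sin(6t). By the time shift theorem, L⁻¹{e^(-as)F(s)} = u(t-a)f(t-a) with a=9, so L⁻¹{e^(-9s)·6/(s² + 36)} = u(t-9)·sin(6(t-9))

Final answer: u(t-9)·sin(6(t-9))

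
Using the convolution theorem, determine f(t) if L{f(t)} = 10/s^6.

10/s^6 = (10/s)·(1/s^5) = L{10}·L{t^4/24}. By convolution, f(t) = 10*t^4/24 = ∫₀ᵗ 10·τ^4/24 dτ = 10·t^5/120

Final answer: 10·t^5/120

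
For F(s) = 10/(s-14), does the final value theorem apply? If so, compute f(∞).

sF(s) = 10s/(s-14) has a pole at s = 14 in the right half-plane. Theorem does NOT apply (unstable system; f(t) = 10·e^(14t) grows without bound).

Final answer: Not applicable (unstable)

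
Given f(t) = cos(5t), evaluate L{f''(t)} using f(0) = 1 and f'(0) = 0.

F(s) = s/(s² + 25). L{f''(t)} = s²F(s) - sf(0) - f'(0) = s³/(s² + 25) - s = (s³ - s(s² + 25))/(s² + 25) = -25s/(s² + 25)

Final answer: -25s/(s² + 25)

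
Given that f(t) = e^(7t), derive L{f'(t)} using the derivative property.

f(0) = 1, F(s) = 1/(s-7). L{f'(t)} = s·F(s) - f(0) = s/(s-7) - 1 = (s - (s-7))/(s-7) = 7/(s-7)

Final answer: 7/(s-7)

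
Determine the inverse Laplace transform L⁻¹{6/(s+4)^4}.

L⁻¹{n!/(s-a)^(n+1)} = t^n·e^(at), so L⁻¹{6/(s+4)^4} = t^3·e^(-4t)

Final answer: t^3·e^(-4t)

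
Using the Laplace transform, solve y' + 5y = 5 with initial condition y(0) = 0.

sY + 5Y = 5/s. Y = 5/(s(s+5)). Partial fractions: Y = 1/s - 1/(s+5)

Final answer: y(t) = (1 - e^(-5t))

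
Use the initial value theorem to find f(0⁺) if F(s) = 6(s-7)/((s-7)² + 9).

f(0⁺) = lim_{s→∞} sF(s) = lim_{s→∞} 6s(s-7)/((s-7)² + 9) = 6

Final answer: 6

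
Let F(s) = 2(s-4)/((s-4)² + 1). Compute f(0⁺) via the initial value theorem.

f(0⁺) = lim_{s→∞} sF(s) = lim_{s→∞} 2s(s-4)/((s-4)² + 1) = 2

Final answer: 2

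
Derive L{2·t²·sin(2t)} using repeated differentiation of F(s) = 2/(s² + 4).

F(s) = 2/(s² + 4). F'(s) = -4s/(s² + 4)². F''(s) = -4(4 - 3s²)/(s² + 4)³ = (12s² - 16)/(s² + 4)³. So L{t²·sin(2t)} = (-1)² F''(s) = (12s² - 16)/(s² + 4)³. Then L{2·t²·sin(2t)} = 2·(12s² - 16)/(s² + 4)³ = (24s² - 32)/(s² + 4)³

Final answer: (24s² - 32)/(s² + 4)³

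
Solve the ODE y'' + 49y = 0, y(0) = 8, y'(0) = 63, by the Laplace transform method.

L{y''} + 49L{y} = 0. s²Y - 8s - 63 + 49Y = 0. Y(s² + 49) = 8s + 63. Y = (8s + 63)/(s² + 49). Inverting: y(t) = 8cos(7t) + 9sin(7t)

Final answer: y(t) = 8cos(7t) + 9sin(7t)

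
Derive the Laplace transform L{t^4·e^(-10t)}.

L{t^n·e^(at)} = n!/(s-a)^(n+1), so L{t^4·e^(-10t)} = 24/(s+10)^5

Final answer: 24/(s+10)^5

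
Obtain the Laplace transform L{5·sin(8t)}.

L{sin(ωt)} = ω/(s² + ω²), so L{sin(8t)} = 8/(s² + 64). Then L{5·sin(8t)} = 5·8/(s² + 64) = 40/(s² + 64)

Final answer: 40/(s² + 64)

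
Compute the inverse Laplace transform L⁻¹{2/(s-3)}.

L⁻¹{1/(s-a)} = e^(at), so L⁻¹{1/(s-3)} = e^(3t), and L⁻¹{2/(s-3)} = 2·e^(3t)

Final answer: 2·e^(3t)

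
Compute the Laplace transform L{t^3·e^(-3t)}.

L{t^n·e^(at)} = n!/(s-a)^(n+1), so L{t^3·e^(-3t)} = 6/(s+3)^4

Final answer: 6/(s+3)^4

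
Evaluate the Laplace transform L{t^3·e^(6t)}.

L{t^n·e^(at)} = n!/(s-a)^(n+1), so L{t^3·e^(6t)} = 6/(s-6)^4

Final answer: 6/(s-6)^4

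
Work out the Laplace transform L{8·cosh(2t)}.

L{cosh(ωt)} = s/(s² - ω²), so L{cosh(2t)} = s/(s² - 4). Then L{8·cosh(2t)} = 8·s/(s² - 4) = 8s/(s² - 4)

Final answer: 8s/(s² - 4)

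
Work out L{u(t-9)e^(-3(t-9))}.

u(t-a)f(t-a) with f(t)=e^(-3t). L{e^(-3t)} = 1/(s+3). By time shift: e^(-9s)/(s+3)

Final answer: e^(-9s)/(s+3)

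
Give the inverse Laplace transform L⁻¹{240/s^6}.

L⁻¹{n!/s^(n+1)} = t^n with n=5. So L⁻¹{120/s^6} = t^5, and L⁻¹{240/s^6} = (240/120)·t^5 = 2·t^5

Final answer: 2·t^5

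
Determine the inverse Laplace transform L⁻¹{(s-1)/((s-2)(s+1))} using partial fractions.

Using partial fractions, f(t) = (e^(2t) + 2e^(-t))/3

Final answer: (e^(2t) + 2e^(-t))/3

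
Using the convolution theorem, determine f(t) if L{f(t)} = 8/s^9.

8/s^9 = (8/s)·(1/s^8) = L{8}·L{t^7/5040}. By convolution, f(t) = 8*t^7/5040 = ∫₀ᵗ 8·τ^7/5040 dτ = 8·t^8/40320

Final answer: 8·t^8/40320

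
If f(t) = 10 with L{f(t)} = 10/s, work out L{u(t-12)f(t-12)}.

Time shift theorem: L{u(t-a)f(t-a)} = e^(-as)F(s). Here a=12, F(s) = 10/s, so L{u(t-12)f(t-12)} = e^(-12s)·10/s

Final answer: e^(-12s)·10/s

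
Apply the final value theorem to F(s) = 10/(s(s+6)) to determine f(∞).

f(∞) = lim_{s→0} s·10/(s(s+6)) = lim_{s→0} 10/(s+6) = 10/6 = 5/3

Final answer: 5/3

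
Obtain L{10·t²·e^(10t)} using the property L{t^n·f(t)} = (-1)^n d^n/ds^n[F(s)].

L{e^(10t)} = 1/(s-10). d/ds[1/(s-10)] = -1/(s-10)². d²/ds²[1/(s-10)] = 2/(s-10)³. So L{t²·e^(10t)} = (-1)² · 2/(s-10)³ = 2/(s-10)³. Then L{10·t²·e^(10t)} = 10·2/(s-10)³ = 20/(s-10)³

Final answer: 20/(s-10)³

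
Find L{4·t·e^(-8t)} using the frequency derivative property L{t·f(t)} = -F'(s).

L{e^(-8t)} = 1/(s+8). By frequency derivative: L{t·e^(-8t)} = -d/ds[1/(s+8)] = -(-1)/(s+8)² = 1/(s+8)². Then L{4·t·e^(-8t)} = 4·1/(s+8)² = 4/(s+8)²

Final answer: 4/(s+8)²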